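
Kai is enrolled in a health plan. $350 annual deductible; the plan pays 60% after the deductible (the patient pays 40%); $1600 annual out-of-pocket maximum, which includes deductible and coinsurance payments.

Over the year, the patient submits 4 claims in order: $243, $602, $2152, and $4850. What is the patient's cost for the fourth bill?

Bill 1, $243: fully absorbed by the deductible. Cost to patient: $243. OOP to date $243.
Bill 2, $602: $107 finishes the deductible; $495 goes to coinsurance; 40% of $495 = $198. Patient pays $305; OOP now $548.
Bill 3, $2152: 40% coinsurance on $2152 = $860.80. Cost to patient: $860.80. OOP to date $1408.80.
Bill 4, $4850: deductible met; 40% of $4850 = $1940. That would push OOP to $3348.80, over the $1600 cap, so patient pays $1600 − $1408.80 = $191.20.

$191.20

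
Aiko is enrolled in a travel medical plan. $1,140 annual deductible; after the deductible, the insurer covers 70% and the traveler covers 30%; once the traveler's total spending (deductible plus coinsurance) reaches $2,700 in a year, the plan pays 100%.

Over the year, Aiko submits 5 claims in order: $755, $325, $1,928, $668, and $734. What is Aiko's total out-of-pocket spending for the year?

$2,121

Bill 1, $755: all of it applies to the deductible. Traveler pays $755; OOP now $755.
Bill 2, $325: fully absorbed by the deductible. Traveler owes $325 (running OOP $1,080).
Bill 3, $1,928: $60 finishes the deductible; $1,868 goes to coinsurance; 30% of $1,868 = $560.40. Traveler pays $620.40; OOP now $1,700.40.
Bill 4, $668: deductible already satisfied, so traveler's share is 30% × $668 = $200.40. Cost to traveler: $200.40. OOP to date $1,900.80.
Bill 5, $734: deductible already satisfied, so traveler's share is 30% × $734 = $220.20. Cost to traveler: $220.20. OOP to date $2,121.
Total paid by the traveler: $755 + $325 + $620.40 + $200.40 + $220.20 = $2,121.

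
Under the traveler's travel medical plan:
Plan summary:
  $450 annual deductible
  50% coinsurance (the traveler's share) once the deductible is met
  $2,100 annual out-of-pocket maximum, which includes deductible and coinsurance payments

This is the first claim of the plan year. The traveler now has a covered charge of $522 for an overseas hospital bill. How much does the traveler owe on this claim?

Nothing has been paid toward the $450 deductible, so the first $450 of this charge is applied there.
The remaining $72 (= $522 − $450) moves to coinsurance.
Traveler's 50% share of $72 is $36.
So the traveler owes $450 + $36 = $486 before any cap.
Total out-of-pocket so far would be $0 + $486 = $486, below the $2,100 cap — no reduction.

$486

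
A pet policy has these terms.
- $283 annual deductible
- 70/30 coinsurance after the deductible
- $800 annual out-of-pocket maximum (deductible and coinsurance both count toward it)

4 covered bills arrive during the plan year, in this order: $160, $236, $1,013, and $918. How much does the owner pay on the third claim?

$303.90

#1 ($160): entire amount goes to the deductible. Cost to owner: $160. OOP to date $160.
#2 ($236): $123 to deductible, leaving $113; 30% of $113 = $33.90. Owner owes $156.90 (running OOP $316.90).
#3 ($1,013): deductible already satisfied, so owner's share is 30% × $1,013 = $303.90. Cost to owner: $303.90. OOP to date $620.80.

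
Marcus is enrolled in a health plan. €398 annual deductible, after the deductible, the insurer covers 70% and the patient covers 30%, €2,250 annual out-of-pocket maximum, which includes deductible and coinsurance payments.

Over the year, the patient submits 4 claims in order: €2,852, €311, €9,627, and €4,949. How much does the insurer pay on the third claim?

Bill 1, €2,852: €398 finishes the deductible; €2,454 goes to coinsurance; coinsurance €2,454 × 30% = €736.20. Cost to patient: €1,134.20. OOP to date €1,134.20. Plan pays €2,852 − €1,134.20 = €1,717.80.
Bill 2, €311: deductible already satisfied, so patient's share is 30% × €311 = €93.30. Cost to patient: €93.30. OOP to date €1,227.50. Insurer: €311 − €93.30 = €217.70.
Bill 3, €9,627: deductible met; 30% of €9,627 = €2,888.10. OOP would hit €4,115.60 > €2,250, so the cap limits the patient to €2,250 − €1,227.50 = €1,022.50. Insurer: €9,627 − €1,022.50 = €8,604.50.

€8,604.50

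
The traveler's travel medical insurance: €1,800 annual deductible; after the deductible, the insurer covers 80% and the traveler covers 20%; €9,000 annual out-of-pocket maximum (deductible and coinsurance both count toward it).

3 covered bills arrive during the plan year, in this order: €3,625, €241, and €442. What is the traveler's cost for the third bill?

€88.40

Bill 1, €3,625: €1,800 finishes the deductible; €1,825 goes to coinsurance; coinsurance €1,825 × 20% = €365. Traveler pays €2,165; OOP now €2,165.
Bill 2, €241: deductible already satisfied, so traveler's share is 20% × €241 = €48.20. Traveler owes €48.20 (running OOP €2,213.20).
Bill 3, €442: deductible already satisfied, so traveler's share is 20% × €442 = €88.40. Traveler owes €88.40 (running OOP €2,301.60).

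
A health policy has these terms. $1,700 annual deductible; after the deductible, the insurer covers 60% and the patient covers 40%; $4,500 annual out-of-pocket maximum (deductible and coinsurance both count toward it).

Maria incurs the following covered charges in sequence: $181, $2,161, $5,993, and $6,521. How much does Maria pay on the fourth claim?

Claim 1 ($181): all of it applies to the deductible. Patient pays $181; OOP now $181.
Claim 2 ($2,161): deductible takes $1,519, $642 remains; coinsurance $642 × 40% = $256.80. Cost to patient: $1,775.80. OOP to date $1,956.80.
Claim 3 ($5,993): 40% coinsurance on $5,993 = $2,397.20. Cost to patient: $2,397.20. OOP to date $4,354.
Claim 4 ($6,521): 40% coinsurance on $6,521 = $2,608.40. OOP would hit $6,962.40 > $4,500, so the cap limits the patient to $4,500 − $4,354 = $146.

$146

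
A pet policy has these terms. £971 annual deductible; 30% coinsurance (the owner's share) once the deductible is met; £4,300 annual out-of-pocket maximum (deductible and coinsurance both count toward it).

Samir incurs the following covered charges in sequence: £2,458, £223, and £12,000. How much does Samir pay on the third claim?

#1 (£2,458): deductible takes £971, £1,487 remains; coinsurance £1,487 × 30% = £446.10. Owner owes £1,417.10 (running OOP £1,417.10).
#2 (£223): deductible already satisfied, so owner's share is 30% × £223 = £66.90. Owner pays £66.90; OOP now £1,484.
#3 (£12,000): 30% coinsurance on £12,000 = £3,600. Adding that to £1,484 gives £5,084, past the £4,300 cap; owner pays only £4,300 − £1,484 = £2,816.

£2,816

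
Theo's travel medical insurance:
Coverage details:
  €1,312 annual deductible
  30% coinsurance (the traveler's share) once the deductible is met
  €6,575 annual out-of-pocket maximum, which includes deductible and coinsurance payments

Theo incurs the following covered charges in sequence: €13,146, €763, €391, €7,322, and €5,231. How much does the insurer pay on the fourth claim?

#1 (€13,146): €1,312 finishes the deductible; €11,834 goes to coinsurance; 30% of €11,834 = €3,550.20. Traveler owes €4,862.20 (running OOP €4,862.20). Plan pays €13,146 − €4,862.20 = €8,283.80.
#2 (€763): deductible already satisfied, so traveler's share is 30% × €763 = €228.90. Cost to traveler: €228.90. OOP to date €5,091.10. Plan pays €763 − €228.90 = €534.10.
#3 (€391): deductible already satisfied, so traveler's share is 30% × €391 = €117.30. Traveler owes €117.30 (running OOP €5,208.40). Plan pays €391 − €117.30 = €273.70.
#4 (€7,322): 30% coinsurance on €7,322 = €2,196.60. OOP would hit €7,405 > €6,575, so the cap limits the traveler to €6,575 − €5,208.40 = €1,366.60. Plan pays €7,322 − €1,366.60 = €5,955.40.

€5,955.40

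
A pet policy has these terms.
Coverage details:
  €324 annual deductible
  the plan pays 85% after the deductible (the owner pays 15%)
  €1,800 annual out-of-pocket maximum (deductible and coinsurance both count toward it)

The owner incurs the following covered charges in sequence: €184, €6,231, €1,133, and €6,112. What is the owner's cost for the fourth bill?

Claim 1 — €184: entire amount goes to the deductible. Owner pays €184; OOP now €184.
Claim 2 — €6,231: €140 finishes the deductible; €6,091 goes to coinsurance; owner's 15% is €913.65. Owner pays €1,053.65; OOP now €1,237.65.
Claim 3 — €1,133: deductible already satisfied, so owner's share is 15% × €1,133 = €169.95. Cost to owner: €169.95. OOP to date €1,407.60.
Claim 4 — €6,112: deductible already satisfied, so owner's share is 15% × €6,112 = €916.80. Adding that to €1,407.60 gives €2,324.40, past the €1,800 cap; owner pays only €1,800 − €1,407.60 = €392.40.

€392.40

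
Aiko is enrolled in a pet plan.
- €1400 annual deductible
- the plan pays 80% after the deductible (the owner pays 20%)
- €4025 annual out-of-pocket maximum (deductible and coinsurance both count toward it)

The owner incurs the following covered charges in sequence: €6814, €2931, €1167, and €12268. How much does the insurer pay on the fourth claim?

€11545.40

Claim 1 — €6814: €1400 to deductible, leaving €5414; owner's 20% is €1082.80. Cost to owner: €2482.80. OOP to date €2482.80. Insurer: €6814 − €2482.80 = €4331.20.
Claim 2 — €2931: 20% coinsurance on €2931 = €586.20. Owner pays €586.20; OOP now €3069. Plan pays €2931 − €586.20 = €2344.80.
Claim 3 — €1167: 20% coinsurance on €1167 = €233.40. Cost to owner: €233.40. OOP to date €3302.40. Plan pays €1167 − €233.40 = €933.60.
Claim 4 — €12268: 20% coinsurance on €12268 = €2453.60. Adding that to €3302.40 gives €5756, past the €4025 cap; owner pays only €4025 − €3302.40 = €722.60. Insurer: €12268 − €722.60 = €11545.40.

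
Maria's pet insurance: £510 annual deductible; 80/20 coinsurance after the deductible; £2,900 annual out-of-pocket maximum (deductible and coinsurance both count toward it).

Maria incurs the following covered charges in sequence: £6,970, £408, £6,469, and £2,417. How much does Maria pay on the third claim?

£1,016.40

Claim 1 — £6,970: £510 to deductible, leaving £6,460; coinsurance £6,460 × 20% = £1,292. Owner pays £1,802; OOP now £1,802.
Claim 2 — £408: deductible met; 20% of £408 = £81.60. Cost to owner: £81.60. OOP to date £1,883.60.
Claim 3 — £6,469: deductible met; 20% of £6,469 = £1,293.80. Adding that to £1,883.60 gives £3,177.40, past the £2,900 cap; owner pays only £2,900 − £1,883.60 = £1,016.40.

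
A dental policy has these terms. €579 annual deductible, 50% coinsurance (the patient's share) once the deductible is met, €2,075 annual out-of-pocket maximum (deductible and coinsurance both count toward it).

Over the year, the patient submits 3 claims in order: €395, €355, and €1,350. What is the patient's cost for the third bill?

Claim 1 — €395: all of it applies to the deductible. Patient pays €395; OOP now €395.
Claim 2 — €355: €184 to deductible, leaving €171; patient's 50% is €85.50. Cost to patient: €269.50. OOP to date €664.50.
Claim 3 — €1,350: 50% coinsurance on €1,350 = €675. Patient pays €675; OOP now €1,339.50.

€675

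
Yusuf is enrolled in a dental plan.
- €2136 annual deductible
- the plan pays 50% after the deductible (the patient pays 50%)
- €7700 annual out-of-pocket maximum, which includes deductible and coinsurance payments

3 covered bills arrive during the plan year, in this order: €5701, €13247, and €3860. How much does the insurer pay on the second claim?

Bill 1, €5701: €2136 to deductible, leaving €3565; coinsurance €3565 × 50% = €1782.50. Patient owes €3918.50 (running OOP €3918.50). Insurer: €5701 − €3918.50 = €1782.50.
Bill 2, €13247: deductible met; 50% of €13247 = €6623.50. That would push OOP to €10542, over the €7700 cap, so patient pays €7700 − €3918.50 = €3781.50. Plan pays €13247 − €3781.50 = €9465.50.

€9465.50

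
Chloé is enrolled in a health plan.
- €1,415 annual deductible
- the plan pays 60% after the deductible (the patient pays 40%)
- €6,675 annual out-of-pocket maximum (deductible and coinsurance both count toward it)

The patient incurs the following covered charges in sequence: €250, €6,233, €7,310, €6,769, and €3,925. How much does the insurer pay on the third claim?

€4,386

Claim 1 (€250): entire amount goes to the deductible. Patient owes €250 (running OOP €250). Insurer: €250 − €250 = €0.
Claim 2 (€6,233): €1,165 finishes the deductible; €5,068 goes to coinsurance; 40% of €5,068 = €2,027.20. Cost to patient: €3,192.20. OOP to date €3,442.20. Plan pays €6,233 − €3,192.20 = €3,040.80.
Claim 3 (€7,310): deductible met; 40% of €7,310 = €2,924. Patient pays €2,924; OOP now €6,366.20. Insurer: €7,310 − €2,924 = €4,386.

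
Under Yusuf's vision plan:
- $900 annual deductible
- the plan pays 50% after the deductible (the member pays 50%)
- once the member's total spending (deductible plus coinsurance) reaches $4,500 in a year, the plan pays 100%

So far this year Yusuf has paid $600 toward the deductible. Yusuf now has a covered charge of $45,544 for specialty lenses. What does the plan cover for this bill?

$600 of the $900 deductible is already met, leaving $300.
The remaining $45,244 (= $45,544 − $300) moves to coinsurance.
Coinsurance: $45,244 × 50% = $22,622.
That puts the member's cost at $300 + $22,622 = $22,922 before any cap.
That would bring total out-of-pocket to $23,522, past the $4,500 cap. The member is capped at $4,500 − $600 = $3,900 on this claim.
The plan picks up $45,544 − $3,900 = $41,644.

$41,644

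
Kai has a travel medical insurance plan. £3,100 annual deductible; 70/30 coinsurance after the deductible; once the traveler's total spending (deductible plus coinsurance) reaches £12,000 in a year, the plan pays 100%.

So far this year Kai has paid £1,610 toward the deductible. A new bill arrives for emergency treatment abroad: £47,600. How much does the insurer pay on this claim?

£37,210

£1,610 of the £3,100 deductible is already met, leaving £1,490.
That leaves £47,600 − £1,490 = £46,110 for coinsurance.
30% of £46,110 = £13,833 falls to the traveler.
That puts the traveler's cost at £1,490 + £13,833 = £15,323 before any cap.
That would bring total out-of-pocket to £16,933, past the £12,000 cap. The traveler is capped at £12,000 − £1,610 = £10,390 on this claim.
The insurer covers the remainder: £47,600 − £10,390 = £37,210.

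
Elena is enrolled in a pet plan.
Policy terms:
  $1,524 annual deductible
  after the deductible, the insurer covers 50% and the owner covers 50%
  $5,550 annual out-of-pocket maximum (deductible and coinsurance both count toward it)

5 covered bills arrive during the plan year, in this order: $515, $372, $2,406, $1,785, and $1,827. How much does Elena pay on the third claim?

$1,521.50

Claim 1 ($515): entire amount goes to the deductible. Owner owes $515 (running OOP $515).
Claim 2 ($372): all of it applies to the deductible. Owner owes $372 (running OOP $887).
Claim 3 ($2,406): $637 to deductible, leaving $1,769; owner's 50% is $884.50. Owner pays $1,521.50; OOP now $2,408.50.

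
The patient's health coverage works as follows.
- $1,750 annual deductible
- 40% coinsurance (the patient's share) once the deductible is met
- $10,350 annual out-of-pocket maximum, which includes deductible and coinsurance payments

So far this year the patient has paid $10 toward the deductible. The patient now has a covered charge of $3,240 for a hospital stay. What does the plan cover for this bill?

$900

$10 of the $1,750 deductible is already met, leaving $1,740.
The remaining $1,500 (= $3,240 − $1,740) moves to coinsurance.
40% of $1,500 = $600 falls to the patient.
Patient responsibility before any cap: $1,740 + $600 = $2,340.
Year-to-date out-of-pocket becomes $10 + $2,340 = $2,350, still under the $10,350 maximum, so no cap applies.
Insurer pays the balance: $3,240 − $2,340 = $900.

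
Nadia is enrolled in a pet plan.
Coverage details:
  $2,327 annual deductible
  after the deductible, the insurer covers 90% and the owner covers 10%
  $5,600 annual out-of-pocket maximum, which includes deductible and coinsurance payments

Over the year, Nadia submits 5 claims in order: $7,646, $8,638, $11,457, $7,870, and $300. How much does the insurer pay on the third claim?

$10,311.30

Claim 1 — $7,646: $2,327 finishes the deductible; $5,319 goes to coinsurance; coinsurance $5,319 × 10% = $531.90. Owner owes $2,858.90 (running OOP $2,858.90). Plan pays $7,646 − $2,858.90 = $4,787.10.
Claim 2 — $8,638: 10% coinsurance on $8,638 = $863.80. Owner pays $863.80; OOP now $3,722.70. Insurer: $8,638 − $863.80 = $7,774.20.
Claim 3 — $11,457: deductible met; 10% of $11,457 = $1,145.70. Owner owes $1,145.70 (running OOP $4,868.40). Plan pays $11,457 − $1,145.70 = $10,311.30.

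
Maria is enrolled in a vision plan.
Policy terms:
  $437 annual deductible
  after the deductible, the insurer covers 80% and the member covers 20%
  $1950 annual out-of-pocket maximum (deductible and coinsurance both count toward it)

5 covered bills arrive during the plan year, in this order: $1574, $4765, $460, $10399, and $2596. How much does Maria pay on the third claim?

$92

Claim 1 — $1574: $437 finishes the deductible; $1137 goes to coinsurance; member's 20% is $227.40. Member owes $664.40 (running OOP $664.40).
Claim 2 — $4765: deductible met; 20% of $4765 = $953. Member pays $953; OOP now $1617.40.
Claim 3 — $460: deductible already satisfied, so member's share is 20% × $460 = $92. Member pays $92; OOP now $1709.40.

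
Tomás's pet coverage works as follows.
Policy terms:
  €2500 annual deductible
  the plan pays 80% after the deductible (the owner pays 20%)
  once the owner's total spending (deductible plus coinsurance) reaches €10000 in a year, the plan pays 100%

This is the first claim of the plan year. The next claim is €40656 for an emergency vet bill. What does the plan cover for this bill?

Nothing has been paid toward the €2500 deductible, so the first €2500 of this charge is applied there.
After the €2500 deductible portion, €40656 − €2500 = €38156 is subject to coinsurance.
Owner's 20% share of €38156 is €7631.20.
Owner responsibility before any cap: €2500 + €7631.20 = €10131.20.
Adding €10131.20 to the €0 already spent would give €10131.20, which exceeds the €10000 cap; the owner pays just €10000 − €0 = €10000.
Insurer pays the balance: €40656 − €10000 = €30656.

€30656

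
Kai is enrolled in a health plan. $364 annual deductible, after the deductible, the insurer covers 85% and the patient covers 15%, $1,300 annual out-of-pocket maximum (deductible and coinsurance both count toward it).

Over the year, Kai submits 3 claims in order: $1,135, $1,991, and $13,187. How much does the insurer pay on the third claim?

$12,665.30

Claim 1 — $1,135: $364 to deductible, leaving $771; coinsurance $771 × 15% = $115.65. Patient owes $479.65 (running OOP $479.65). Plan pays $1,135 − $479.65 = $655.35.
Claim 2 — $1,991: 15% coinsurance on $1,991 = $298.65. Cost to patient: $298.65. OOP to date $778.30. Insurer: $1,991 − $298.65 = $1,692.35.
Claim 3 — $13,187: deductible met; 15% of $13,187 = $1,978.05. Adding that to $778.30 gives $2,756.35, past the $1,300 cap; patient pays only $1,300 − $778.30 = $521.70. Plan pays $13,187 − $521.70 = $12,665.30.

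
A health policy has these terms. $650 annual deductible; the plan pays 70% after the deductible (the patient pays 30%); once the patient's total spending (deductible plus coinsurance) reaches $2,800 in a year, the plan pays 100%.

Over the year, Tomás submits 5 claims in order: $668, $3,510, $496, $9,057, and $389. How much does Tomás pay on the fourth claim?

$942.80

#1 ($668): $650 to deductible, leaving $18; patient's 30% is $5.40. Cost to patient: $655.40. OOP to date $655.40.
#2 ($3,510): deductible met; 30% of $3,510 = $1,053. Cost to patient: $1,053. OOP to date $1,708.40.
#3 ($496): deductible met; 30% of $496 = $148.80. Patient owes $148.80 (running OOP $1,857.20).
#4 ($9,057): deductible met; 30% of $9,057 = $2,717.10. Adding that to $1,857.20 gives $4,574.30, past the $2,800 cap; patient pays only $2,800 − $1,857.20 = $942.80.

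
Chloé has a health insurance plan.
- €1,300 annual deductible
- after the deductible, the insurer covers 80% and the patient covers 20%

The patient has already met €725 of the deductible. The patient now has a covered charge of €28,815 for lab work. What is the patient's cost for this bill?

€725 of the €1,300 deductible is already met, leaving €575.
That leaves €28,815 − €575 = €28,240 for coinsurance.
Coinsurance: €28,240 × 20% = €5,648.
Patient responsibility: €575 + €5,648 = €6,223.

€6,223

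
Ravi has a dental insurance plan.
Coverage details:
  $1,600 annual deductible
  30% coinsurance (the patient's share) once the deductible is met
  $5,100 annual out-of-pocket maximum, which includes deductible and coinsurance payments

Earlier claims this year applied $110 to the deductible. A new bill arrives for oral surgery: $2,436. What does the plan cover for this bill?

$662.20

Deductible still to meet: $1,600 − $110 = $1,490.
That leaves $2,436 − $1,490 = $946 for coinsurance.
Patient's 30% share of $946 is $283.80.
Patient responsibility before any cap: $1,490 + $283.80 = $1,773.80.
Cumulative spending $110 + $1,773.80 = $1,883.80 stays under the $5,100 maximum.
Insurer pays the balance: $2,436 − $1,773.80 = $662.20.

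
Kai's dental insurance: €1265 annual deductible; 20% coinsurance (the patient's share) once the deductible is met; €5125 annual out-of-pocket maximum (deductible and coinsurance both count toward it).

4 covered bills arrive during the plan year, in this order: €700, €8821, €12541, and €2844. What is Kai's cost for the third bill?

Claim 1 — €700: fully absorbed by the deductible. Cost to patient: €700. OOP to date €700.
Claim 2 — €8821: €565 finishes the deductible; €8256 goes to coinsurance; patient's 20% is €1651.20. Cost to patient: €2216.20. OOP to date €2916.20.
Claim 3 — €12541: deductible already satisfied, so patient's share is 20% × €12541 = €2508.20. Adding that to €2916.20 gives €5424.40, past the €5125 cap; patient pays only €5125 − €2916.20 = €2208.80.

€2208.80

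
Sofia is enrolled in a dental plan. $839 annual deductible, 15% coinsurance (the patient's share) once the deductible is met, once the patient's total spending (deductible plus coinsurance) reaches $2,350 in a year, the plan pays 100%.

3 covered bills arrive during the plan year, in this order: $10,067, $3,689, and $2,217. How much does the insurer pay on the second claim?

Bill 1, $10,067: $839 to deductible, leaving $9,228; 15% of $9,228 = $1,384.20. Cost to patient: $2,223.20. OOP to date $2,223.20. Plan pays $10,067 − $2,223.20 = $7,843.80.
Bill 2, $3,689: deductible met; 15% of $3,689 = $553.35. Adding that to $2,223.20 gives $2,776.55, past the $2,350 cap; patient pays only $2,350 − $2,223.20 = $126.80. Insurer: $3,689 − $126.80 = $3,562.20.

$3,562.20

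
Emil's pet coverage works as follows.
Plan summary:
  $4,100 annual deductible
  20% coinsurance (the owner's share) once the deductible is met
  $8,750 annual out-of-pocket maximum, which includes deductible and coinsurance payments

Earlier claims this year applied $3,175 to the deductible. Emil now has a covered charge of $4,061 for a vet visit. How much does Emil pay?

$1,552.20

$3,175 of the $4,100 deductible is already met, leaving $925.
That leaves $4,061 − $925 = $3,136 for coinsurance.
20% of $3,136 = $627.20 falls to the owner.
So the owner owes $925 + $627.20 = $1,552.20 before any cap.
Total out-of-pocket so far would be $3,175 + $1,552.20 = $4,727.20, below the $8,750 cap — no reduction.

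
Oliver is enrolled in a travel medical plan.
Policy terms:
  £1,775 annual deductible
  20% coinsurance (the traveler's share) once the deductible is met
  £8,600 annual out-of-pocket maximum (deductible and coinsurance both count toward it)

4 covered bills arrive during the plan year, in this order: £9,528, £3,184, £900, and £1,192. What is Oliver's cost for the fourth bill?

Claim 1 (£9,528): £1,775 to deductible, leaving £7,753; 20% of £7,753 = £1,550.60. Traveler pays £3,325.60; OOP now £3,325.60.
Claim 2 (£3,184): deductible already satisfied, so traveler's share is 20% × £3,184 = £636.80. Cost to traveler: £636.80. OOP to date £3,962.40.
Claim 3 (£900): deductible met; 20% of £900 = £180. Cost to traveler: £180. OOP to date £4,142.40.
Claim 4 (£1,192): 20% coinsurance on £1,192 = £238.40. Traveler owes £238.40 (running OOP £4,380.80).

£238.40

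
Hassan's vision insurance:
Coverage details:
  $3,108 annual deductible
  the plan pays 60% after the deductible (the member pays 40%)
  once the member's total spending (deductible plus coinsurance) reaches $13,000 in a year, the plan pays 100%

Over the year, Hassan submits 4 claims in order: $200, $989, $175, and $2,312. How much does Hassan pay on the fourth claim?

Bill 1, $200: fully absorbed by the deductible. Member owes $200 (running OOP $200).
Bill 2, $989: fully absorbed by the deductible. Member owes $989 (running OOP $1,189).
Bill 3, $175: fully absorbed by the deductible. Member owes $175 (running OOP $1,364).
Bill 4, $2,312: deductible takes $1,744, $568 remains; coinsurance $568 × 40% = $227.20. Member pays $1,971.20; OOP now $3,335.20.

$1,971.20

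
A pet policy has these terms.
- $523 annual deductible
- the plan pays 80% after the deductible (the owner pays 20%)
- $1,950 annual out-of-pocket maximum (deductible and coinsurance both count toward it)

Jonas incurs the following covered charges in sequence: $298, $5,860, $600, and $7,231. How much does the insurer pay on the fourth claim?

Claim 1 — $298: fully absorbed by the deductible. Owner pays $298; OOP now $298. Insurer: $298 − $298 = $0.
Claim 2 — $5,860: $225 finishes the deductible; $5,635 goes to coinsurance; 20% of $5,635 = $1,127. Owner owes $1,352 (running OOP $1,650). Plan pays $5,860 − $1,352 = $4,508.
Claim 3 — $600: deductible met; 20% of $600 = $120. Cost to owner: $120. OOP to date $1,770. Insurer: $600 − $120 = $480.
Claim 4 — $7,231: deductible met; 20% of $7,231 = $1,446.20. That would push OOP to $3,216.20, over the $1,950 cap, so owner pays $1,950 − $1,770 = $180. Plan pays $7,231 − $180 = $7,051.

$7,051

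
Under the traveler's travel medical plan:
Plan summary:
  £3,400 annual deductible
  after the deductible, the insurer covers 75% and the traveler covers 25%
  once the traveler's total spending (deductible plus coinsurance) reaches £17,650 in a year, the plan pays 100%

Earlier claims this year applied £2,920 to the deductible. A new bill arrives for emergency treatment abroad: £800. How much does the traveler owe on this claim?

£2,920 of the £3,400 deductible is already met, leaving £480.
After the £480 deductible portion, £800 − £480 = £320 is subject to coinsurance.
Coinsurance: £320 × 25% = £80.
So the traveler owes £480 + £80 = £560 before any cap.
Cumulative spending £2,920 + £560 = £3,480 stays under the £17,650 maximum.

£560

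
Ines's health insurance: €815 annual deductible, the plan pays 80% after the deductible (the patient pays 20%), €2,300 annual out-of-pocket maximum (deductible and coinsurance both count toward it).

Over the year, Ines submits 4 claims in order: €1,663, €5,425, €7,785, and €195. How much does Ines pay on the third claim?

Claim 1 (€1,663): €815 to deductible, leaving €848; 20% of €848 = €169.60. Cost to patient: €984.60. OOP to date €984.60.
Claim 2 (€5,425): 20% coinsurance on €5,425 = €1,085. Patient owes €1,085 (running OOP €2,069.60).
Claim 3 (€7,785): deductible already satisfied, so patient's share is 20% × €7,785 = €1,557. OOP would hit €3,626.60 > €2,300, so the cap limits the patient to €2,300 − €2,069.60 = €230.40.

€230.40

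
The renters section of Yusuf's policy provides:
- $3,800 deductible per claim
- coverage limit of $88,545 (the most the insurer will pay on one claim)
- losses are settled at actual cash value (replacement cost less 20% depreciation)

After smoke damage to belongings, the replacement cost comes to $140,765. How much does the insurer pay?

Actual cash value after 20% depreciation: $140,765 × 80% = $112,612.
Subtract the deductible: $112,612 − $3,800 = $108,812.
$108,812 exceeds the $88,545 limit, so the insurer pays the limit: $88,545.

$88,545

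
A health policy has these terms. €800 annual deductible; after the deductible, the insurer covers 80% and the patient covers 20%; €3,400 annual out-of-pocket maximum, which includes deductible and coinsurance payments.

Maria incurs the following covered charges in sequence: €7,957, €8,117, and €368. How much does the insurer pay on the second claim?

Claim 1 (€7,957): €800 finishes the deductible; €7,157 goes to coinsurance; 20% of €7,157 = €1,431.40. Patient owes €2,231.40 (running OOP €2,231.40). Insurer: €7,957 − €2,231.40 = €5,725.60.
Claim 2 (€8,117): deductible met; 20% of €8,117 = €1,623.40. Adding that to €2,231.40 gives €3,854.80, past the €3,400 cap; patient pays only €3,400 − €2,231.40 = €1,168.60. Insurer: €8,117 − €1,168.60 = €6,948.40.

€6,948.40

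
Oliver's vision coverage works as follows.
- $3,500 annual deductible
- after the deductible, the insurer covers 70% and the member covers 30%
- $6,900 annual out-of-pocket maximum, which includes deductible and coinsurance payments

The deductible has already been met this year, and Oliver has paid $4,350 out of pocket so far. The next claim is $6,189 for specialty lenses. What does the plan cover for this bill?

$4,332.30

The deductible is already satisfied, so the full bill goes to coinsurance.
Member's 30% share of $6,189 is $1,856.70.
Cumulative spending $4,350 + $1,856.70 = $6,206.70 stays under the $6,900 maximum.
The insurer covers the remainder: $6,189 − $1,856.70 = $4,332.30.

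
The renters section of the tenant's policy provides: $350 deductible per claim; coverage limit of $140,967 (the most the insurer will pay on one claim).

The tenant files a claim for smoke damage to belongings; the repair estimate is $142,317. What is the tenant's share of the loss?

Subtract the deductible: $142,317 − $350 = $141,967.
$141,967 exceeds the $140,967 limit, so the insurer pays the limit: $140,967.
Out of pocket: $142,317 − $140,967 = $1,350.

$1,350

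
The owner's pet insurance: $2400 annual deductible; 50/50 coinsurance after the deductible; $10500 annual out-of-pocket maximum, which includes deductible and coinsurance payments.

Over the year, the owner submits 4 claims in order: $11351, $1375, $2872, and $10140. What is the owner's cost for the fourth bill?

$1501

Bill 1, $11351: deductible takes $2400, $8951 remains; coinsurance $8951 × 50% = $4475.50. Owner owes $6875.50 (running OOP $6875.50).
Bill 2, $1375: deductible met; 50% of $1375 = $687.50. Owner pays $687.50; OOP now $7563.
Bill 3, $2872: deductible already satisfied, so owner's share is 50% × $2872 = $1436. Owner pays $1436; OOP now $8999.
Bill 4, $10140: deductible met; 50% of $10140 = $5070. Adding that to $8999 gives $14069, past the $10500 cap; owner pays only $10500 − $8999 = $1501.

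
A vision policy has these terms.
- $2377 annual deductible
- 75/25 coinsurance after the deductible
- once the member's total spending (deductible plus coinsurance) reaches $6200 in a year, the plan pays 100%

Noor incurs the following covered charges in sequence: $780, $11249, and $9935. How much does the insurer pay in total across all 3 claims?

$15764

#1 ($780): all of it applies to the deductible. Member owes $780 (running OOP $780). Insurer: $780 − $780 = $0.
#2 ($11249): $1597 finishes the deductible; $9652 goes to coinsurance; coinsurance $9652 × 25% = $2413. Cost to member: $4010. OOP to date $4790. Plan pays $11249 − $4010 = $7239.
#3 ($9935): 25% coinsurance on $9935 = $2483.75. OOP would hit $7273.75 > $6200, so the cap limits the member to $6200 − $4790 = $1410. Insurer: $9935 − $1410 = $8525.
Insurer total = bills − member's total = $21964 − $6200 = $15764.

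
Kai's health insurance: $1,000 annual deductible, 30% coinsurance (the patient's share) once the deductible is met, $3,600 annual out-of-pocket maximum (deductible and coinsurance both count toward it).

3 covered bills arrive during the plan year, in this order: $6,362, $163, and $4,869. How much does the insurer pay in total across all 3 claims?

$7,794

Claim 1 — $6,362: deductible takes $1,000, $5,362 remains; coinsurance $5,362 × 30% = $1,608.60. Cost to patient: $2,608.60. OOP to date $2,608.60. Insurer: $6,362 − $2,608.60 = $3,753.40.
Claim 2 — $163: deductible met; 30% of $163 = $48.90. Cost to patient: $48.90. OOP to date $2,657.50. Insurer: $163 − $48.90 = $114.10.
Claim 3 — $4,869: deductible met; 30% of $4,869 = $1,460.70. That would push OOP to $4,118.20, over the $3,600 cap, so patient pays $3,600 − $2,657.50 = $942.50. Insurer: $4,869 − $942.50 = $3,926.50.
Insurer total = bills − patient's total = $11,394 − $3,600 = $7,794.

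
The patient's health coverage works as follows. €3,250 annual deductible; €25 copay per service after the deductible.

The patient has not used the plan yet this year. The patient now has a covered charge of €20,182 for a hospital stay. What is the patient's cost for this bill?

Nothing has been paid toward the €3,250 deductible, so the first €3,250 of this charge is applied there.
That leaves €20,182 − €3,250 = €16,932 for the copay.
Copay on this service: €25.
So the patient owes €3,250 + €25 = €3,275.

€3,275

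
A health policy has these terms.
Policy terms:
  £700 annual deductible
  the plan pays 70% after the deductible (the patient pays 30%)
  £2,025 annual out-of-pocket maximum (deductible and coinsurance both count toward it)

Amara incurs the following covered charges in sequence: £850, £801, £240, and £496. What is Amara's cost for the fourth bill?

#1 (£850): £700 finishes the deductible; £150 goes to coinsurance; 30% of £150 = £45. Patient owes £745 (running OOP £745).
#2 (£801): deductible met; 30% of £801 = £240.30. Cost to patient: £240.30. OOP to date £985.30.
#3 (£240): 30% coinsurance on £240 = £72. Patient pays £72; OOP now £1,057.30.
#4 (£496): deductible already satisfied, so patient's share is 30% × £496 = £148.80. Patient pays £148.80; OOP now £1,206.10.

£148.80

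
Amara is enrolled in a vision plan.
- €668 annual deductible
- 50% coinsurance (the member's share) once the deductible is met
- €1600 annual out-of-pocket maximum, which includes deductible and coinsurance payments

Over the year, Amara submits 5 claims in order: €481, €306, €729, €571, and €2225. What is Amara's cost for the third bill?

€364.50

Bill 1, €481: entire amount goes to the deductible. Member owes €481 (running OOP €481).
Bill 2, €306: deductible takes €187, €119 remains; 50% of €119 = €59.50. Member pays €246.50; OOP now €727.50.
Bill 3, €729: deductible met; 50% of €729 = €364.50. Cost to member: €364.50. OOP to date €1092.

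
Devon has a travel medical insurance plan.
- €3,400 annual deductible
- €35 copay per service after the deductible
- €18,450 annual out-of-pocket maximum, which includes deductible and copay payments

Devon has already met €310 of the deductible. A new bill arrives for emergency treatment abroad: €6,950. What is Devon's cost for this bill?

€3,125

Remaining deductible: €3,400 − €310 = €3,090.
After the €3,090 deductible portion, €6,950 − €3,090 = €3,860 is subject to the copay.
Copay on this service: €35.
Traveler responsibility before any cap: €3,090 + €35 = €3,125.
Total out-of-pocket so far would be €310 + €3,125 = €3,435, below the €18,450 cap — no reduction.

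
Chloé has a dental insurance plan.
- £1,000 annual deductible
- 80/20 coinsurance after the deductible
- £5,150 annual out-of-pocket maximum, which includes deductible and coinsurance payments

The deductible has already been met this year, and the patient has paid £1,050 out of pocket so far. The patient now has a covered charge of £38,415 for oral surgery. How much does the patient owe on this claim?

£4,100

The deductible is already satisfied, so the full bill goes to coinsurance.
20% of £38,415 = £7,683 falls to the patient.
Adding £7,683 to the £1,050 already spent would give £8,733, which exceeds the £5,150 cap; the patient pays just £5,150 − £1,050 = £4,100.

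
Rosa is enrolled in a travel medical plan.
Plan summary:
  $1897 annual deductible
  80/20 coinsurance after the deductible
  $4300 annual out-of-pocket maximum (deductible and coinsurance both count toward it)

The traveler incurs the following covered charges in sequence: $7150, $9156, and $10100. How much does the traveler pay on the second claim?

$1352.40

#1 ($7150): $1897 to deductible, leaving $5253; 20% of $5253 = $1050.60. Traveler owes $2947.60 (running OOP $2947.60).
#2 ($9156): 20% coinsurance on $9156 = $1831.20. OOP would hit $4778.80 > $4300, so the cap limits the traveler to $4300 − $2947.60 = $1352.40.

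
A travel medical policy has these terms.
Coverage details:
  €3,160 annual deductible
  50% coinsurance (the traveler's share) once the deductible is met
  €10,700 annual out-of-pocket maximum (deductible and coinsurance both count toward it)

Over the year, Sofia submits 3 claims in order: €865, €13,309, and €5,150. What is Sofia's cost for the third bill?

Bill 1, €865: fully absorbed by the deductible. Traveler pays €865; OOP now €865.
Bill 2, €13,309: €2,295 finishes the deductible; €11,014 goes to coinsurance; traveler's 50% is €5,507. Cost to traveler: €7,802. OOP to date €8,667.
Bill 3, €5,150: deductible met; 50% of €5,150 = €2,575. That would push OOP to €11,242, over the €10,700 cap, so traveler pays €10,700 − €8,667 = €2,033.

€2,033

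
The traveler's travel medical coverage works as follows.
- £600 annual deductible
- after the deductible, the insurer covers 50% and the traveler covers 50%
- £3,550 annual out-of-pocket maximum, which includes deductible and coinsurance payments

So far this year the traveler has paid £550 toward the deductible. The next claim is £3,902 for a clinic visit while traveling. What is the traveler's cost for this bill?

£1,976

£550 of the £600 deductible is already met, leaving £50.
After the £50 deductible portion, £3,902 − £50 = £3,852 is subject to coinsurance.
Traveler's 50% share of £3,852 is £1,926.
So the traveler owes £50 + £1,926 = £1,976 before any cap.
Year-to-date out-of-pocket becomes £550 + £1,976 = £2,526, still under the £3,550 maximum, so no cap applies.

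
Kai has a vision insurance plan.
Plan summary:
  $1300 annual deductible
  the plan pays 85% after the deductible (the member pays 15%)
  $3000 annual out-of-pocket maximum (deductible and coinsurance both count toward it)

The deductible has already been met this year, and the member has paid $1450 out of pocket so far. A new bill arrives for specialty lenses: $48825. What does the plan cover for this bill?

With the deductible met, the entire $48825 is subject to coinsurance.
Coinsurance: $48825 × 15% = $7323.75.
Adding $7323.75 to the $1450 already spent would give $8773.75, which exceeds the $3000 cap; the member pays just $3000 − $1450 = $1550.
Insurer pays the balance: $48825 − $1550 = $47275.

$47275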